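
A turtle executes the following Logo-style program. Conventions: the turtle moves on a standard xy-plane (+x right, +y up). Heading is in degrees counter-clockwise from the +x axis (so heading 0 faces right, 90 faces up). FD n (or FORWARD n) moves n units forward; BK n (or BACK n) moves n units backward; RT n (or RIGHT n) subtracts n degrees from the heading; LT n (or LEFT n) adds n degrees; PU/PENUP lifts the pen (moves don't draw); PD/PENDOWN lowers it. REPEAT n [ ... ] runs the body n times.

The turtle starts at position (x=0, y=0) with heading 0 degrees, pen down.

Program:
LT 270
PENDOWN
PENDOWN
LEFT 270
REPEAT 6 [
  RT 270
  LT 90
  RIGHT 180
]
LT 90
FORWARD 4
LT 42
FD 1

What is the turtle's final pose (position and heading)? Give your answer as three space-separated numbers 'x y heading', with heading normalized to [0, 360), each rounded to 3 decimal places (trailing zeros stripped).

Executing turtle program step by step:
Start: pos=(0,0), heading=0, pen down
LT 270: heading 0 -> 270
PD: pen down
PD: pen down
LT 270: heading 270 -> 180
REPEAT 6 [
  -- iteration 1/6 --
  RT 270: heading 180 -> 270
  LT 90: heading 270 -> 0
  RT 180: heading 0 -> 180
  -- iteration 2/6 --
  RT 270: heading 180 -> 270
  LT 90: heading 270 -> 0
  RT 180: heading 0 -> 180
  -- iteration 3/6 --
  RT 270: heading 180 -> 270
  LT 90: heading 270 -> 0
  RT 180: heading 0 -> 180
  -- iteration 4/6 --
  RT 270: heading 180 -> 270
  LT 90: heading 270 -> 0
  RT 180: heading 0 -> 180
  -- iteration 5/6 --
  RT 270: heading 180 -> 270
  LT 90: heading 270 -> 0
  RT 180: heading 0 -> 180
  -- iteration 6/6 --
  RT 270: heading 180 -> 270
  LT 90: heading 270 -> 0
  RT 180: heading 0 -> 180
]
LT 90: heading 180 -> 270
FD 4: (0,0) -> (0,-4) [heading=270, draw]
LT 42: heading 270 -> 312
FD 1: (0,-4) -> (0.669,-4.743) [heading=312, draw]
Final: pos=(0.669,-4.743), heading=312, 2 segment(s) drawn

Answer: 0.669 -4.743 312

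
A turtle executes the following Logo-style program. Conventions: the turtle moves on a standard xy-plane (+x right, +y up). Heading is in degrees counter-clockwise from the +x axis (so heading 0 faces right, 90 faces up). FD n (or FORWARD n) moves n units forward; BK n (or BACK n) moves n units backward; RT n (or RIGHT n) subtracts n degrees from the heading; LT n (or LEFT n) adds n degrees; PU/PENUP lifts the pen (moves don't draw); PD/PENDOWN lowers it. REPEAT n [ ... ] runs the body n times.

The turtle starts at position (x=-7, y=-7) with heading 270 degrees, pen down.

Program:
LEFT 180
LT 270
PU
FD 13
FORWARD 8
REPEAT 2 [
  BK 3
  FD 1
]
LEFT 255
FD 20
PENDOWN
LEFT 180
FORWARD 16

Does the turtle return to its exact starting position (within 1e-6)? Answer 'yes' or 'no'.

Executing turtle program step by step:
Start: pos=(-7,-7), heading=270, pen down
LT 180: heading 270 -> 90
LT 270: heading 90 -> 0
PU: pen up
FD 13: (-7,-7) -> (6,-7) [heading=0, move]
FD 8: (6,-7) -> (14,-7) [heading=0, move]
REPEAT 2 [
  -- iteration 1/2 --
  BK 3: (14,-7) -> (11,-7) [heading=0, move]
  FD 1: (11,-7) -> (12,-7) [heading=0, move]
  -- iteration 2/2 --
  BK 3: (12,-7) -> (9,-7) [heading=0, move]
  FD 1: (9,-7) -> (10,-7) [heading=0, move]
]
LT 255: heading 0 -> 255
FD 20: (10,-7) -> (4.824,-26.319) [heading=255, move]
PD: pen down
LT 180: heading 255 -> 75
FD 16: (4.824,-26.319) -> (8.965,-10.864) [heading=75, draw]
Final: pos=(8.965,-10.864), heading=75, 1 segment(s) drawn

Start position: (-7, -7)
Final position: (8.965, -10.864)
Distance = 16.426; >= 1e-6 -> NOT closed

Answer: no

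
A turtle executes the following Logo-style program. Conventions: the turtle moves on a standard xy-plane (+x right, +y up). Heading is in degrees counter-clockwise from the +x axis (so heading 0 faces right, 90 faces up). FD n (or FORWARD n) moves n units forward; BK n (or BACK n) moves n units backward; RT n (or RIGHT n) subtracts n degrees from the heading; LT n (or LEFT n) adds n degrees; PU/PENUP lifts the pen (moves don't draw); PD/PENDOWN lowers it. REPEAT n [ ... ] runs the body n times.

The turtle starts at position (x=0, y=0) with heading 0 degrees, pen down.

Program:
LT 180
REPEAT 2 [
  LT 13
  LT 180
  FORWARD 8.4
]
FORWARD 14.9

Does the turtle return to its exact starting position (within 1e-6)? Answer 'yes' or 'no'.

Answer: no

Derivation:
Executing turtle program step by step:
Start: pos=(0,0), heading=0, pen down
LT 180: heading 0 -> 180
REPEAT 2 [
  -- iteration 1/2 --
  LT 13: heading 180 -> 193
  LT 180: heading 193 -> 13
  FD 8.4: (0,0) -> (8.185,1.89) [heading=13, draw]
  -- iteration 2/2 --
  LT 13: heading 13 -> 26
  LT 180: heading 26 -> 206
  FD 8.4: (8.185,1.89) -> (0.635,-1.793) [heading=206, draw]
]
FD 14.9: (0.635,-1.793) -> (-12.757,-8.324) [heading=206, draw]
Final: pos=(-12.757,-8.324), heading=206, 3 segment(s) drawn

Start position: (0, 0)
Final position: (-12.757, -8.324)
Distance = 15.233; >= 1e-6 -> NOT closed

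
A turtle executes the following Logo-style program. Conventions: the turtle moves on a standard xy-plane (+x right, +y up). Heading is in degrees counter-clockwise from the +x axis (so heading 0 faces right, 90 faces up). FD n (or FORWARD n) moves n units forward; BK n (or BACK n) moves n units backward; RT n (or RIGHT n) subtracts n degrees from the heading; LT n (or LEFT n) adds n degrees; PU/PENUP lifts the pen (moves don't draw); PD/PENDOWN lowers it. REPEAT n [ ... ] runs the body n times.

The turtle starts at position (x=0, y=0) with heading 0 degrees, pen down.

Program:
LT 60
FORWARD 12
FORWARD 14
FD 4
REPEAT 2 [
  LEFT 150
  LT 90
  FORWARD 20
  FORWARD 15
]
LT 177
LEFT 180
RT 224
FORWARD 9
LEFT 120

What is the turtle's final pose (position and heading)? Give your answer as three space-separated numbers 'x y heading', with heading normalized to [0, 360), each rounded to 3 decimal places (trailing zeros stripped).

Executing turtle program step by step:
Start: pos=(0,0), heading=0, pen down
LT 60: heading 0 -> 60
FD 12: (0,0) -> (6,10.392) [heading=60, draw]
FD 14: (6,10.392) -> (13,22.517) [heading=60, draw]
FD 4: (13,22.517) -> (15,25.981) [heading=60, draw]
REPEAT 2 [
  -- iteration 1/2 --
  LT 150: heading 60 -> 210
  LT 90: heading 210 -> 300
  FD 20: (15,25.981) -> (25,8.66) [heading=300, draw]
  FD 15: (25,8.66) -> (32.5,-4.33) [heading=300, draw]
  -- iteration 2/2 --
  LT 150: heading 300 -> 90
  LT 90: heading 90 -> 180
  FD 20: (32.5,-4.33) -> (12.5,-4.33) [heading=180, draw]
  FD 15: (12.5,-4.33) -> (-2.5,-4.33) [heading=180, draw]
]
LT 177: heading 180 -> 357
LT 180: heading 357 -> 177
RT 224: heading 177 -> 313
FD 9: (-2.5,-4.33) -> (3.638,-10.912) [heading=313, draw]
LT 120: heading 313 -> 73
Final: pos=(3.638,-10.912), heading=73, 8 segment(s) drawn

Answer: 3.638 -10.912 73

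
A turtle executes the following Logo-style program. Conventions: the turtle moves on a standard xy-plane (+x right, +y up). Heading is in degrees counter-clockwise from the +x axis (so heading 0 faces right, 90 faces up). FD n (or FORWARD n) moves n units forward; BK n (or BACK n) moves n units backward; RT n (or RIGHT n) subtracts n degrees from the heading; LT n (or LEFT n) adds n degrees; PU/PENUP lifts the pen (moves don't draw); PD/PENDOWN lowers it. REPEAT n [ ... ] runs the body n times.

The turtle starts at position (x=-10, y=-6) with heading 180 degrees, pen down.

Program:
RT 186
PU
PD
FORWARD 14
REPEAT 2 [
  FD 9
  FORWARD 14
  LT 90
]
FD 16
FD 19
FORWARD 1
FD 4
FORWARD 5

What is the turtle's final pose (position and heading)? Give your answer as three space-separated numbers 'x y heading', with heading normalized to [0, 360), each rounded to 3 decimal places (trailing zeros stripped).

Answer: -15.552 17.71 174

Derivation:
Executing turtle program step by step:
Start: pos=(-10,-6), heading=180, pen down
RT 186: heading 180 -> 354
PU: pen up
PD: pen down
FD 14: (-10,-6) -> (3.923,-7.463) [heading=354, draw]
REPEAT 2 [
  -- iteration 1/2 --
  FD 9: (3.923,-7.463) -> (12.874,-8.404) [heading=354, draw]
  FD 14: (12.874,-8.404) -> (26.797,-9.868) [heading=354, draw]
  LT 90: heading 354 -> 84
  -- iteration 2/2 --
  FD 9: (26.797,-9.868) -> (27.738,-0.917) [heading=84, draw]
  FD 14: (27.738,-0.917) -> (29.201,13.006) [heading=84, draw]
  LT 90: heading 84 -> 174
]
FD 16: (29.201,13.006) -> (13.289,14.679) [heading=174, draw]
FD 19: (13.289,14.679) -> (-5.607,16.665) [heading=174, draw]
FD 1: (-5.607,16.665) -> (-6.601,16.769) [heading=174, draw]
FD 4: (-6.601,16.769) -> (-10.579,17.188) [heading=174, draw]
FD 5: (-10.579,17.188) -> (-15.552,17.71) [heading=174, draw]
Final: pos=(-15.552,17.71), heading=174, 10 segment(s) drawn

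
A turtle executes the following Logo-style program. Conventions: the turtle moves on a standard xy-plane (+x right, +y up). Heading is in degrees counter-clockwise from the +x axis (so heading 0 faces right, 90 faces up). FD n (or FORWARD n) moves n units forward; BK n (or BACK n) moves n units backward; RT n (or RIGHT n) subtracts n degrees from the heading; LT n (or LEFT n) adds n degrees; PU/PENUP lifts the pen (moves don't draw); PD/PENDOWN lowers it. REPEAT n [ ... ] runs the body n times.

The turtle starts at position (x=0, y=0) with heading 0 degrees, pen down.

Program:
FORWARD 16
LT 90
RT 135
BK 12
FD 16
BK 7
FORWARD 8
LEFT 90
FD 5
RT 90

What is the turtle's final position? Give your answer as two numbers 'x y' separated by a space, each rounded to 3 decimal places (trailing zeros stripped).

Answer: 23.071 0

Derivation:
Executing turtle program step by step:
Start: pos=(0,0), heading=0, pen down
FD 16: (0,0) -> (16,0) [heading=0, draw]
LT 90: heading 0 -> 90
RT 135: heading 90 -> 315
BK 12: (16,0) -> (7.515,8.485) [heading=315, draw]
FD 16: (7.515,8.485) -> (18.828,-2.828) [heading=315, draw]
BK 7: (18.828,-2.828) -> (13.879,2.121) [heading=315, draw]
FD 8: (13.879,2.121) -> (19.536,-3.536) [heading=315, draw]
LT 90: heading 315 -> 45
FD 5: (19.536,-3.536) -> (23.071,0) [heading=45, draw]
RT 90: heading 45 -> 315
Final: pos=(23.071,0), heading=315, 6 segment(s) drawn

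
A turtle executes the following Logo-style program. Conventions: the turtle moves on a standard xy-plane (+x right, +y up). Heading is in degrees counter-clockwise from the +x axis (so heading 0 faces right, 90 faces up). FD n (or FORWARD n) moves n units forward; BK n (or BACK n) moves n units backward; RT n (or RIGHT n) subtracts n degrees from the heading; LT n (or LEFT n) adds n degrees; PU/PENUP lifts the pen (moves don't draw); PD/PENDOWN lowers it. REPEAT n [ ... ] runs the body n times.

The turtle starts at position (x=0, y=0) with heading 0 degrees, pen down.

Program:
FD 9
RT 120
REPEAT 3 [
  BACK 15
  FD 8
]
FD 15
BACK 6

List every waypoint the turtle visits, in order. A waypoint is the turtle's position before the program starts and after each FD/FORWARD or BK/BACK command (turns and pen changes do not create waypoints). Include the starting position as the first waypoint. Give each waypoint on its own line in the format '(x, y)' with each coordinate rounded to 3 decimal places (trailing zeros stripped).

Executing turtle program step by step:
Start: pos=(0,0), heading=0, pen down
FD 9: (0,0) -> (9,0) [heading=0, draw]
RT 120: heading 0 -> 240
REPEAT 3 [
  -- iteration 1/3 --
  BK 15: (9,0) -> (16.5,12.99) [heading=240, draw]
  FD 8: (16.5,12.99) -> (12.5,6.062) [heading=240, draw]
  -- iteration 2/3 --
  BK 15: (12.5,6.062) -> (20,19.053) [heading=240, draw]
  FD 8: (20,19.053) -> (16,12.124) [heading=240, draw]
  -- iteration 3/3 --
  BK 15: (16,12.124) -> (23.5,25.115) [heading=240, draw]
  FD 8: (23.5,25.115) -> (19.5,18.187) [heading=240, draw]
]
FD 15: (19.5,18.187) -> (12,5.196) [heading=240, draw]
BK 6: (12,5.196) -> (15,10.392) [heading=240, draw]
Final: pos=(15,10.392), heading=240, 9 segment(s) drawn
Waypoints (10 total):
(0, 0)
(9, 0)
(16.5, 12.99)
(12.5, 6.062)
(20, 19.053)
(16, 12.124)
(23.5, 25.115)
(19.5, 18.187)
(12, 5.196)
(15, 10.392)

Answer: (0, 0)
(9, 0)
(16.5, 12.99)
(12.5, 6.062)
(20, 19.053)
(16, 12.124)
(23.5, 25.115)
(19.5, 18.187)
(12, 5.196)
(15, 10.392)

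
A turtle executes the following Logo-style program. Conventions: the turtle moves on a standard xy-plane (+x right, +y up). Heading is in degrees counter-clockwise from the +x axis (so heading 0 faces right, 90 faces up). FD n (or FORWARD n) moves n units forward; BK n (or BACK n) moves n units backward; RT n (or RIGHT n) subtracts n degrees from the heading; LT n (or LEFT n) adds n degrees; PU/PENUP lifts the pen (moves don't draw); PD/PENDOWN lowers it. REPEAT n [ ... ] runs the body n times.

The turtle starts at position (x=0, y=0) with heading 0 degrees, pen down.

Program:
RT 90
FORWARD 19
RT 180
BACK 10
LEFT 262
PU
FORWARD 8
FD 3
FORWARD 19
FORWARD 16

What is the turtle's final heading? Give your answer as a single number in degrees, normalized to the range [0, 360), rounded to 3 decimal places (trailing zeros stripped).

Executing turtle program step by step:
Start: pos=(0,0), heading=0, pen down
RT 90: heading 0 -> 270
FD 19: (0,0) -> (0,-19) [heading=270, draw]
RT 180: heading 270 -> 90
BK 10: (0,-19) -> (0,-29) [heading=90, draw]
LT 262: heading 90 -> 352
PU: pen up
FD 8: (0,-29) -> (7.922,-30.113) [heading=352, move]
FD 3: (7.922,-30.113) -> (10.893,-30.531) [heading=352, move]
FD 19: (10.893,-30.531) -> (29.708,-33.175) [heading=352, move]
FD 16: (29.708,-33.175) -> (45.552,-35.402) [heading=352, move]
Final: pos=(45.552,-35.402), heading=352, 2 segment(s) drawn

Answer: 352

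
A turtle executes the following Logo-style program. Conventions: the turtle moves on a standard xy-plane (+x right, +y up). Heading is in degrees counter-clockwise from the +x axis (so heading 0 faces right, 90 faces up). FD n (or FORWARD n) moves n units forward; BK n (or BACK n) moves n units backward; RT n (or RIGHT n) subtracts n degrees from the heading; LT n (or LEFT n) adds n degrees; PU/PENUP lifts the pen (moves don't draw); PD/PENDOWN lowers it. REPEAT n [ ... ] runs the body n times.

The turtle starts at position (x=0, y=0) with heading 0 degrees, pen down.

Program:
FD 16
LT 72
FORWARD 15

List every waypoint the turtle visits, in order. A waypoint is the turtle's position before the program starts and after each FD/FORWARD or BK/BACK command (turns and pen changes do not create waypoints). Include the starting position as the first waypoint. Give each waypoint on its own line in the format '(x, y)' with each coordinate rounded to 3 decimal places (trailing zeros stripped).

Executing turtle program step by step:
Start: pos=(0,0), heading=0, pen down
FD 16: (0,0) -> (16,0) [heading=0, draw]
LT 72: heading 0 -> 72
FD 15: (16,0) -> (20.635,14.266) [heading=72, draw]
Final: pos=(20.635,14.266), heading=72, 2 segment(s) drawn
Waypoints (3 total):
(0, 0)
(16, 0)
(20.635, 14.266)

Answer: (0, 0)
(16, 0)
(20.635, 14.266)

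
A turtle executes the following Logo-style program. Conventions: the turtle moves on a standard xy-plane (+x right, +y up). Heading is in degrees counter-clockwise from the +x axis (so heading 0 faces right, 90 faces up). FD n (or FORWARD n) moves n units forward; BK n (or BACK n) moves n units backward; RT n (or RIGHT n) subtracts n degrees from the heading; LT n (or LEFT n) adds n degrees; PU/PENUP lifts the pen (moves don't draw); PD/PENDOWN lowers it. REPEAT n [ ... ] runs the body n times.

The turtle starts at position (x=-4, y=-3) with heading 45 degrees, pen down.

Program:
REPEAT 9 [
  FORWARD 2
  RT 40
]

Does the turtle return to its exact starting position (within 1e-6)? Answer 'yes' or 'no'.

Answer: yes

Derivation:
Executing turtle program step by step:
Start: pos=(-4,-3), heading=45, pen down
REPEAT 9 [
  -- iteration 1/9 --
  FD 2: (-4,-3) -> (-2.586,-1.586) [heading=45, draw]
  RT 40: heading 45 -> 5
  -- iteration 2/9 --
  FD 2: (-2.586,-1.586) -> (-0.593,-1.411) [heading=5, draw]
  RT 40: heading 5 -> 325
  -- iteration 3/9 --
  FD 2: (-0.593,-1.411) -> (1.045,-2.559) [heading=325, draw]
  RT 40: heading 325 -> 285
  -- iteration 4/9 --
  FD 2: (1.045,-2.559) -> (1.563,-4.49) [heading=285, draw]
  RT 40: heading 285 -> 245
  -- iteration 5/9 --
  FD 2: (1.563,-4.49) -> (0.717,-6.303) [heading=245, draw]
  RT 40: heading 245 -> 205
  -- iteration 6/9 --
  FD 2: (0.717,-6.303) -> (-1.095,-7.148) [heading=205, draw]
  RT 40: heading 205 -> 165
  -- iteration 7/9 --
  FD 2: (-1.095,-7.148) -> (-3.027,-6.631) [heading=165, draw]
  RT 40: heading 165 -> 125
  -- iteration 8/9 --
  FD 2: (-3.027,-6.631) -> (-4.174,-4.992) [heading=125, draw]
  RT 40: heading 125 -> 85
  -- iteration 9/9 --
  FD 2: (-4.174,-4.992) -> (-4,-3) [heading=85, draw]
  RT 40: heading 85 -> 45
]
Final: pos=(-4,-3), heading=45, 9 segment(s) drawn

Start position: (-4, -3)
Final position: (-4, -3)
Distance = 0; < 1e-6 -> CLOSED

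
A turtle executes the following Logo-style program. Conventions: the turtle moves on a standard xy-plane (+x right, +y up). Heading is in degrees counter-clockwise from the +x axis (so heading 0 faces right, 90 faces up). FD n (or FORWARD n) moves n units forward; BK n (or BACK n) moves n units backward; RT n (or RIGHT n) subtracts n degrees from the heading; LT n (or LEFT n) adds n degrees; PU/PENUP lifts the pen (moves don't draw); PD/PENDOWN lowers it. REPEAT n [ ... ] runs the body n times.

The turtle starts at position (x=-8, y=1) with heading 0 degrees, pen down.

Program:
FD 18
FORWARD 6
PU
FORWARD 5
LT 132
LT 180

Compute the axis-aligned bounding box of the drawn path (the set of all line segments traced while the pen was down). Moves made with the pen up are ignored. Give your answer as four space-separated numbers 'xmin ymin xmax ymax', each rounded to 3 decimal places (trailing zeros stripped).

Executing turtle program step by step:
Start: pos=(-8,1), heading=0, pen down
FD 18: (-8,1) -> (10,1) [heading=0, draw]
FD 6: (10,1) -> (16,1) [heading=0, draw]
PU: pen up
FD 5: (16,1) -> (21,1) [heading=0, move]
LT 132: heading 0 -> 132
LT 180: heading 132 -> 312
Final: pos=(21,1), heading=312, 2 segment(s) drawn

Segment endpoints: x in {-8, 10, 16}, y in {1}
xmin=-8, ymin=1, xmax=16, ymax=1

Answer: -8 1 16 1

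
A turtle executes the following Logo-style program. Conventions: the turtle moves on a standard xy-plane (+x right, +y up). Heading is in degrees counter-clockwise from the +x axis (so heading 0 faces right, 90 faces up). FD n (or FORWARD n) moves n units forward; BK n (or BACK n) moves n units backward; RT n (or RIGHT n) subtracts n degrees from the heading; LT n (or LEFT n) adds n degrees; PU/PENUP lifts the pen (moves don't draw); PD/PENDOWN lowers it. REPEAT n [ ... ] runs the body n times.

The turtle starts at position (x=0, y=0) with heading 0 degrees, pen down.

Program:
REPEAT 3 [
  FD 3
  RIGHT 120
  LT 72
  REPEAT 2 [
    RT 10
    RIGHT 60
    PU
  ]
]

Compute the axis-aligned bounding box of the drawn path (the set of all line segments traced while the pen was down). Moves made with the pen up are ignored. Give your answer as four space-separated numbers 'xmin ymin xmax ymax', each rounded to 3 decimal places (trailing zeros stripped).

Executing turtle program step by step:
Start: pos=(0,0), heading=0, pen down
REPEAT 3 [
  -- iteration 1/3 --
  FD 3: (0,0) -> (3,0) [heading=0, draw]
  RT 120: heading 0 -> 240
  LT 72: heading 240 -> 312
  REPEAT 2 [
    -- iteration 1/2 --
    RT 10: heading 312 -> 302
    RT 60: heading 302 -> 242
    PU: pen up
    -- iteration 2/2 --
    RT 10: heading 242 -> 232
    RT 60: heading 232 -> 172
    PU: pen up
  ]
  -- iteration 2/3 --
  FD 3: (3,0) -> (0.029,0.418) [heading=172, move]
  RT 120: heading 172 -> 52
  LT 72: heading 52 -> 124
  REPEAT 2 [
    -- iteration 1/2 --
    RT 10: heading 124 -> 114
    RT 60: heading 114 -> 54
    PU: pen up
    -- iteration 2/2 --
    RT 10: heading 54 -> 44
    RT 60: heading 44 -> 344
    PU: pen up
  ]
  -- iteration 3/3 --
  FD 3: (0.029,0.418) -> (2.913,-0.409) [heading=344, move]
  RT 120: heading 344 -> 224
  LT 72: heading 224 -> 296
  REPEAT 2 [
    -- iteration 1/2 --
    RT 10: heading 296 -> 286
    RT 60: heading 286 -> 226
    PU: pen up
    -- iteration 2/2 --
    RT 10: heading 226 -> 216
    RT 60: heading 216 -> 156
    PU: pen up
  ]
]
Final: pos=(2.913,-0.409), heading=156, 1 segment(s) drawn

Segment endpoints: x in {0, 3}, y in {0}
xmin=0, ymin=0, xmax=3, ymax=0

Answer: 0 0 3 0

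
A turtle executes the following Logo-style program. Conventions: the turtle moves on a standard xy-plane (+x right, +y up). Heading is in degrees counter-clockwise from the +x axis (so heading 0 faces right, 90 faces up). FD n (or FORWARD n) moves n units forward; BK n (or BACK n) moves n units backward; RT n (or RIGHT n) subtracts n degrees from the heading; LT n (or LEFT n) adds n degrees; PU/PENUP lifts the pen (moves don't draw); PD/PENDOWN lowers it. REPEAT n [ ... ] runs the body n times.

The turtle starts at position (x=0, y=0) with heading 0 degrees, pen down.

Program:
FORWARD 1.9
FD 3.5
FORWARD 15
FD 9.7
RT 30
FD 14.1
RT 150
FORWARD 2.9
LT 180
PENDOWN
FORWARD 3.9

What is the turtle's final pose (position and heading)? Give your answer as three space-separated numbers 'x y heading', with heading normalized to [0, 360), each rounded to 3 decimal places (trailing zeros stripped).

Executing turtle program step by step:
Start: pos=(0,0), heading=0, pen down
FD 1.9: (0,0) -> (1.9,0) [heading=0, draw]
FD 3.5: (1.9,0) -> (5.4,0) [heading=0, draw]
FD 15: (5.4,0) -> (20.4,0) [heading=0, draw]
FD 9.7: (20.4,0) -> (30.1,0) [heading=0, draw]
RT 30: heading 0 -> 330
FD 14.1: (30.1,0) -> (42.311,-7.05) [heading=330, draw]
RT 150: heading 330 -> 180
FD 2.9: (42.311,-7.05) -> (39.411,-7.05) [heading=180, draw]
LT 180: heading 180 -> 0
PD: pen down
FD 3.9: (39.411,-7.05) -> (43.311,-7.05) [heading=0, draw]
Final: pos=(43.311,-7.05), heading=0, 7 segment(s) drawn

Answer: 43.311 -7.05 0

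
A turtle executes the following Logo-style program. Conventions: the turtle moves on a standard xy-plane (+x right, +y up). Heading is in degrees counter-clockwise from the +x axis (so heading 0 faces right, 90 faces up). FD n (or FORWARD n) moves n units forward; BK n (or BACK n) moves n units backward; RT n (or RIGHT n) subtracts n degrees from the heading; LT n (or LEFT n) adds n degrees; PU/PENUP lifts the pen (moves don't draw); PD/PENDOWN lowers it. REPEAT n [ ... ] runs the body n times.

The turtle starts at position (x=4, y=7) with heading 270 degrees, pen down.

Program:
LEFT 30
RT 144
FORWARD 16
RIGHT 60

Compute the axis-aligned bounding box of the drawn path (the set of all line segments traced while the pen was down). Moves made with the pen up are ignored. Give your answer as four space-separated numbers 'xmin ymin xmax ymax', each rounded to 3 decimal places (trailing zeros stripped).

Answer: -10.617 7 4 13.508

Derivation:
Executing turtle program step by step:
Start: pos=(4,7), heading=270, pen down
LT 30: heading 270 -> 300
RT 144: heading 300 -> 156
FD 16: (4,7) -> (-10.617,13.508) [heading=156, draw]
RT 60: heading 156 -> 96
Final: pos=(-10.617,13.508), heading=96, 1 segment(s) drawn

Segment endpoints: x in {-10.617, 4}, y in {7, 13.508}
xmin=-10.617, ymin=7, xmax=4, ymax=13.508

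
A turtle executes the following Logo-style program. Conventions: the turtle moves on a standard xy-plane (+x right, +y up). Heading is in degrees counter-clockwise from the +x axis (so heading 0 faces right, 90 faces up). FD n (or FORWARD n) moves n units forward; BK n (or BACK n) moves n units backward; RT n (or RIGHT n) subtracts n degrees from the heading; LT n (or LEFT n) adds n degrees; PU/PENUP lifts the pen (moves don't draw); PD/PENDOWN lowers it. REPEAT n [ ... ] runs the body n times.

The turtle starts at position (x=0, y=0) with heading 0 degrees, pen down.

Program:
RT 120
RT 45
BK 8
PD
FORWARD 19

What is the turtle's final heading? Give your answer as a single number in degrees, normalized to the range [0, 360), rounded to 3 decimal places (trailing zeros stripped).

Answer: 195

Derivation:
Executing turtle program step by step:
Start: pos=(0,0), heading=0, pen down
RT 120: heading 0 -> 240
RT 45: heading 240 -> 195
BK 8: (0,0) -> (7.727,2.071) [heading=195, draw]
PD: pen down
FD 19: (7.727,2.071) -> (-10.625,-2.847) [heading=195, draw]
Final: pos=(-10.625,-2.847), heading=195, 2 segment(s) drawn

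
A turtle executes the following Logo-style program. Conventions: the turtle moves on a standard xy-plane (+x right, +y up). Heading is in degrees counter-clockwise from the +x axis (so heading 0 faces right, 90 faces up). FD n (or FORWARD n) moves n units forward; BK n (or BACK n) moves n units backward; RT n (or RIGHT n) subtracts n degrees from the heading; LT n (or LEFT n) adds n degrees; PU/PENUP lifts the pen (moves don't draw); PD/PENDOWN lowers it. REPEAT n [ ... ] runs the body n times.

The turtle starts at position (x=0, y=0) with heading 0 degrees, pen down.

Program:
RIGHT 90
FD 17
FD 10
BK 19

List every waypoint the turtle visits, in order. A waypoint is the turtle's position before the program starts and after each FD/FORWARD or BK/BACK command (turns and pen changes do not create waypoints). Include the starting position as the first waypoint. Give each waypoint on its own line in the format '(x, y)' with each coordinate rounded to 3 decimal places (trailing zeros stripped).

Executing turtle program step by step:
Start: pos=(0,0), heading=0, pen down
RT 90: heading 0 -> 270
FD 17: (0,0) -> (0,-17) [heading=270, draw]
FD 10: (0,-17) -> (0,-27) [heading=270, draw]
BK 19: (0,-27) -> (0,-8) [heading=270, draw]
Final: pos=(0,-8), heading=270, 3 segment(s) drawn
Waypoints (4 total):
(0, 0)
(0, -17)
(0, -27)
(0, -8)

Answer: (0, 0)
(0, -17)
(0, -27)
(0, -8)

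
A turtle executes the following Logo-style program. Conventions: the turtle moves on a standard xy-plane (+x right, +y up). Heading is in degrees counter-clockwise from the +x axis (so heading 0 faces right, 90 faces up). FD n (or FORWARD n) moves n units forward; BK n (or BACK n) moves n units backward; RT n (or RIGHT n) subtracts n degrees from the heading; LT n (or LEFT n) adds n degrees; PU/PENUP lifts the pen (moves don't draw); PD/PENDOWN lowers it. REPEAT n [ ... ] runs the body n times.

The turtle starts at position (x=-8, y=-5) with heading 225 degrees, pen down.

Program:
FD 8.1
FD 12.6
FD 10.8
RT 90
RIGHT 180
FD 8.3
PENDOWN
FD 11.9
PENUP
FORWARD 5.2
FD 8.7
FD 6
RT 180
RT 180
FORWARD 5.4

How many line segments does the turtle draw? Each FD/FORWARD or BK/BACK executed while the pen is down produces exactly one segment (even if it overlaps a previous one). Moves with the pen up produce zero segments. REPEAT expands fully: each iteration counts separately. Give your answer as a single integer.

Answer: 5

Derivation:
Executing turtle program step by step:
Start: pos=(-8,-5), heading=225, pen down
FD 8.1: (-8,-5) -> (-13.728,-10.728) [heading=225, draw]
FD 12.6: (-13.728,-10.728) -> (-22.637,-19.637) [heading=225, draw]
FD 10.8: (-22.637,-19.637) -> (-30.274,-27.274) [heading=225, draw]
RT 90: heading 225 -> 135
RT 180: heading 135 -> 315
FD 8.3: (-30.274,-27.274) -> (-24.405,-33.143) [heading=315, draw]
PD: pen down
FD 11.9: (-24.405,-33.143) -> (-15.99,-41.557) [heading=315, draw]
PU: pen up
FD 5.2: (-15.99,-41.557) -> (-12.313,-45.234) [heading=315, move]
FD 8.7: (-12.313,-45.234) -> (-6.162,-51.386) [heading=315, move]
FD 6: (-6.162,-51.386) -> (-1.919,-55.629) [heading=315, move]
RT 180: heading 315 -> 135
RT 180: heading 135 -> 315
FD 5.4: (-1.919,-55.629) -> (1.899,-59.447) [heading=315, move]
Final: pos=(1.899,-59.447), heading=315, 5 segment(s) drawn
Segments drawn: 5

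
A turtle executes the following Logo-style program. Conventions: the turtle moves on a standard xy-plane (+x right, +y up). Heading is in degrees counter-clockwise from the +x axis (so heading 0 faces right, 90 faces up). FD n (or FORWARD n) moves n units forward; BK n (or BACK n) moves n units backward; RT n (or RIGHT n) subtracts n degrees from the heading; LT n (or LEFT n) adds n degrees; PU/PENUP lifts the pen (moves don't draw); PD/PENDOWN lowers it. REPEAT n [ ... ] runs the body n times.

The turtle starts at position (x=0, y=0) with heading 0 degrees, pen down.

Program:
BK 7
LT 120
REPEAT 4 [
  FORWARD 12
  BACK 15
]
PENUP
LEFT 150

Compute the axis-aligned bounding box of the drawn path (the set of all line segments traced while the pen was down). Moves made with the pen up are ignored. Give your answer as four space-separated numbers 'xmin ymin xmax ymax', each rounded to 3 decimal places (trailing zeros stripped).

Answer: -13 -10.392 0 10.392

Derivation:
Executing turtle program step by step:
Start: pos=(0,0), heading=0, pen down
BK 7: (0,0) -> (-7,0) [heading=0, draw]
LT 120: heading 0 -> 120
REPEAT 4 [
  -- iteration 1/4 --
  FD 12: (-7,0) -> (-13,10.392) [heading=120, draw]
  BK 15: (-13,10.392) -> (-5.5,-2.598) [heading=120, draw]
  -- iteration 2/4 --
  FD 12: (-5.5,-2.598) -> (-11.5,7.794) [heading=120, draw]
  BK 15: (-11.5,7.794) -> (-4,-5.196) [heading=120, draw]
  -- iteration 3/4 --
  FD 12: (-4,-5.196) -> (-10,5.196) [heading=120, draw]
  BK 15: (-10,5.196) -> (-2.5,-7.794) [heading=120, draw]
  -- iteration 4/4 --
  FD 12: (-2.5,-7.794) -> (-8.5,2.598) [heading=120, draw]
  BK 15: (-8.5,2.598) -> (-1,-10.392) [heading=120, draw]
]
PU: pen up
LT 150: heading 120 -> 270
Final: pos=(-1,-10.392), heading=270, 9 segment(s) drawn

Segment endpoints: x in {-13, -11.5, -10, -8.5, -7, -5.5, -4, -2.5, -1, 0}, y in {-10.392, -7.794, -5.196, -2.598, 0, 2.598, 5.196, 7.794, 10.392}
xmin=-13, ymin=-10.392, xmax=0, ymax=10.392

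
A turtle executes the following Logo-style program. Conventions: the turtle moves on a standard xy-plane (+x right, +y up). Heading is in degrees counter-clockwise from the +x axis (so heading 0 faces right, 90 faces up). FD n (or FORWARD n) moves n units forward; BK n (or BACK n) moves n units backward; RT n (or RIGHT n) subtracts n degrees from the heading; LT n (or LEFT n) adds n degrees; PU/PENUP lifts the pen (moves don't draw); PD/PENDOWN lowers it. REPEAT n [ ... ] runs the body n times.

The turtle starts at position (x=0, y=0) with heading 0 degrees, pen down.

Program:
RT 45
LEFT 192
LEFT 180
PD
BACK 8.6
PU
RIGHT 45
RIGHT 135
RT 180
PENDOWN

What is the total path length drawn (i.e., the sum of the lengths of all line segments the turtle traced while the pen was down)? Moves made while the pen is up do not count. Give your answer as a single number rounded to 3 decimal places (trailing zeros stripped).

Executing turtle program step by step:
Start: pos=(0,0), heading=0, pen down
RT 45: heading 0 -> 315
LT 192: heading 315 -> 147
LT 180: heading 147 -> 327
PD: pen down
BK 8.6: (0,0) -> (-7.213,4.684) [heading=327, draw]
PU: pen up
RT 45: heading 327 -> 282
RT 135: heading 282 -> 147
RT 180: heading 147 -> 327
PD: pen down
Final: pos=(-7.213,4.684), heading=327, 1 segment(s) drawn

Segment lengths:
  seg 1: (0,0) -> (-7.213,4.684), length = 8.6
Total = 8.6

Answer: 8.6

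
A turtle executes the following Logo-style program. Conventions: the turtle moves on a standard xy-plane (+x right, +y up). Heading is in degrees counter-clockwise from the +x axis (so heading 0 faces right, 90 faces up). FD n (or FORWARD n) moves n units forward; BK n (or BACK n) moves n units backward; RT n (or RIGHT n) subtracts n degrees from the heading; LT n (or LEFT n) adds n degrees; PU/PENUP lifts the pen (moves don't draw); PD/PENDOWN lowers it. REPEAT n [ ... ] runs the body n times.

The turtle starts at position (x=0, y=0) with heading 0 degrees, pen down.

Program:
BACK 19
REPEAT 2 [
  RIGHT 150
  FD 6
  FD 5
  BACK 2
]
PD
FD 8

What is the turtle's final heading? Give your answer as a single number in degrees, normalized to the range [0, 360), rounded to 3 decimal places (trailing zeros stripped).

Answer: 60

Derivation:
Executing turtle program step by step:
Start: pos=(0,0), heading=0, pen down
BK 19: (0,0) -> (-19,0) [heading=0, draw]
REPEAT 2 [
  -- iteration 1/2 --
  RT 150: heading 0 -> 210
  FD 6: (-19,0) -> (-24.196,-3) [heading=210, draw]
  FD 5: (-24.196,-3) -> (-28.526,-5.5) [heading=210, draw]
  BK 2: (-28.526,-5.5) -> (-26.794,-4.5) [heading=210, draw]
  -- iteration 2/2 --
  RT 150: heading 210 -> 60
  FD 6: (-26.794,-4.5) -> (-23.794,0.696) [heading=60, draw]
  FD 5: (-23.794,0.696) -> (-21.294,5.026) [heading=60, draw]
  BK 2: (-21.294,5.026) -> (-22.294,3.294) [heading=60, draw]
]
PD: pen down
FD 8: (-22.294,3.294) -> (-18.294,10.222) [heading=60, draw]
Final: pos=(-18.294,10.222), heading=60, 8 segment(s) drawn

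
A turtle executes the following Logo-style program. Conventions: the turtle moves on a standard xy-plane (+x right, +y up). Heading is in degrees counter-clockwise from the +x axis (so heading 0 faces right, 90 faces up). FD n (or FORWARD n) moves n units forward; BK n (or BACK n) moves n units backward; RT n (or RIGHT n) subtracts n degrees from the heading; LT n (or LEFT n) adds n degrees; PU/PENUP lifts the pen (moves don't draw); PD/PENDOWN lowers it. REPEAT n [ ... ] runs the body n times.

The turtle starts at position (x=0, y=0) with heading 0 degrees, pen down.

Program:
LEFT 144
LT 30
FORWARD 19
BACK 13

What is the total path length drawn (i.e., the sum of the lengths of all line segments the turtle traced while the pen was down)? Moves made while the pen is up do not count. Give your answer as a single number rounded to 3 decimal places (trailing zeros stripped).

Answer: 32

Derivation:
Executing turtle program step by step:
Start: pos=(0,0), heading=0, pen down
LT 144: heading 0 -> 144
LT 30: heading 144 -> 174
FD 19: (0,0) -> (-18.896,1.986) [heading=174, draw]
BK 13: (-18.896,1.986) -> (-5.967,0.627) [heading=174, draw]
Final: pos=(-5.967,0.627), heading=174, 2 segment(s) drawn

Segment lengths:
  seg 1: (0,0) -> (-18.896,1.986), length = 19
  seg 2: (-18.896,1.986) -> (-5.967,0.627), length = 13
Total = 32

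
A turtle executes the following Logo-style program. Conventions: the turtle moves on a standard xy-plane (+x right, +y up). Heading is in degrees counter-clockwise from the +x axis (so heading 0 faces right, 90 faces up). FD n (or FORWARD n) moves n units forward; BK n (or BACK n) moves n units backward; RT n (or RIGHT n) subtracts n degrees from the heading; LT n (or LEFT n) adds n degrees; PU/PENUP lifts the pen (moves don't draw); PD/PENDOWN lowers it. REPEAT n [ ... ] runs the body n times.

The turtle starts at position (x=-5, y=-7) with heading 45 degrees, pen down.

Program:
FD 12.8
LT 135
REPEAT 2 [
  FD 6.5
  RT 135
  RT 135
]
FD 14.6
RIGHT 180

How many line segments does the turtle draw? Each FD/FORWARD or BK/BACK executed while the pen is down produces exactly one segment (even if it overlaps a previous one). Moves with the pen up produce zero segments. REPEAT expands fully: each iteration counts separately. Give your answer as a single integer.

Answer: 4

Derivation:
Executing turtle program step by step:
Start: pos=(-5,-7), heading=45, pen down
FD 12.8: (-5,-7) -> (4.051,2.051) [heading=45, draw]
LT 135: heading 45 -> 180
REPEAT 2 [
  -- iteration 1/2 --
  FD 6.5: (4.051,2.051) -> (-2.449,2.051) [heading=180, draw]
  RT 135: heading 180 -> 45
  RT 135: heading 45 -> 270
  -- iteration 2/2 --
  FD 6.5: (-2.449,2.051) -> (-2.449,-4.449) [heading=270, draw]
  RT 135: heading 270 -> 135
  RT 135: heading 135 -> 0
]
FD 14.6: (-2.449,-4.449) -> (12.151,-4.449) [heading=0, draw]
RT 180: heading 0 -> 180
Final: pos=(12.151,-4.449), heading=180, 4 segment(s) drawn
Segments drawn: 4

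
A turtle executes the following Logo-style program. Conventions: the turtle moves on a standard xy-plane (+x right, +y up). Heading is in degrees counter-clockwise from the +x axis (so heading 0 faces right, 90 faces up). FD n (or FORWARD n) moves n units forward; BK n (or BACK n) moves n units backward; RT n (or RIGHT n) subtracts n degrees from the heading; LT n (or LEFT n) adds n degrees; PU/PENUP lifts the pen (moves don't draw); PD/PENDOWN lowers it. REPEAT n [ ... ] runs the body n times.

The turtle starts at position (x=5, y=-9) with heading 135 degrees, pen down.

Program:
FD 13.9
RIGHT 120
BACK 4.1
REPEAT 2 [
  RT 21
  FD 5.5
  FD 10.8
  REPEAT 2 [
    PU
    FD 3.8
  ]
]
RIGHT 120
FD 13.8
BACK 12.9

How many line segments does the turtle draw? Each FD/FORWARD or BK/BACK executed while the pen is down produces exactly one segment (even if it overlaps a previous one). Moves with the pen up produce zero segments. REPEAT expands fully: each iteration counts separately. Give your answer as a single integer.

Answer: 4

Derivation:
Executing turtle program step by step:
Start: pos=(5,-9), heading=135, pen down
FD 13.9: (5,-9) -> (-4.829,0.829) [heading=135, draw]
RT 120: heading 135 -> 15
BK 4.1: (-4.829,0.829) -> (-8.789,-0.232) [heading=15, draw]
REPEAT 2 [
  -- iteration 1/2 --
  RT 21: heading 15 -> 354
  FD 5.5: (-8.789,-0.232) -> (-3.319,-0.807) [heading=354, draw]
  FD 10.8: (-3.319,-0.807) -> (7.422,-1.936) [heading=354, draw]
  REPEAT 2 [
    -- iteration 1/2 --
    PU: pen up
    FD 3.8: (7.422,-1.936) -> (11.201,-2.333) [heading=354, move]
    -- iteration 2/2 --
    PU: pen up
    FD 3.8: (11.201,-2.333) -> (14.98,-2.731) [heading=354, move]
  ]
  -- iteration 2/2 --
  RT 21: heading 354 -> 333
  FD 5.5: (14.98,-2.731) -> (19.881,-5.228) [heading=333, move]
  FD 10.8: (19.881,-5.228) -> (29.503,-10.131) [heading=333, move]
  REPEAT 2 [
    -- iteration 1/2 --
    PU: pen up
    FD 3.8: (29.503,-10.131) -> (32.889,-11.856) [heading=333, move]
    -- iteration 2/2 --
    PU: pen up
    FD 3.8: (32.889,-11.856) -> (36.275,-13.581) [heading=333, move]
  ]
]
RT 120: heading 333 -> 213
FD 13.8: (36.275,-13.581) -> (24.701,-21.097) [heading=213, move]
BK 12.9: (24.701,-21.097) -> (35.52,-14.071) [heading=213, move]
Final: pos=(35.52,-14.071), heading=213, 4 segment(s) drawn
Segments drawn: 4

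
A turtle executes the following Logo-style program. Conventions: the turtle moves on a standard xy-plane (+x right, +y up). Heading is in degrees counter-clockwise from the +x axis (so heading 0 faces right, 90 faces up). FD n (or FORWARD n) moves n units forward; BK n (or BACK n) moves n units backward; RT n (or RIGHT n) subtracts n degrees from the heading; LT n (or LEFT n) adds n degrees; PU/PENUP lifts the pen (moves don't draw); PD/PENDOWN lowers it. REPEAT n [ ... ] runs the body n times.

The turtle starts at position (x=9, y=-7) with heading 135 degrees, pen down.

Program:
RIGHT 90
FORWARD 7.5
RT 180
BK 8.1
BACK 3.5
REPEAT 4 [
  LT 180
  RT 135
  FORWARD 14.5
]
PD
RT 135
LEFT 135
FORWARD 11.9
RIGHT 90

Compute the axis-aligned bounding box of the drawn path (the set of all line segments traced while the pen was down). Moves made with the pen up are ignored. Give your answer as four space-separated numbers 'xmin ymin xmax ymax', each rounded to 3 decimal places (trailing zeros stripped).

Executing turtle program step by step:
Start: pos=(9,-7), heading=135, pen down
RT 90: heading 135 -> 45
FD 7.5: (9,-7) -> (14.303,-1.697) [heading=45, draw]
RT 180: heading 45 -> 225
BK 8.1: (14.303,-1.697) -> (20.031,4.031) [heading=225, draw]
BK 3.5: (20.031,4.031) -> (22.506,6.506) [heading=225, draw]
REPEAT 4 [
  -- iteration 1/4 --
  LT 180: heading 225 -> 45
  RT 135: heading 45 -> 270
  FD 14.5: (22.506,6.506) -> (22.506,-7.994) [heading=270, draw]
  -- iteration 2/4 --
  LT 180: heading 270 -> 90
  RT 135: heading 90 -> 315
  FD 14.5: (22.506,-7.994) -> (32.759,-18.247) [heading=315, draw]
  -- iteration 3/4 --
  LT 180: heading 315 -> 135
  RT 135: heading 135 -> 0
  FD 14.5: (32.759,-18.247) -> (47.259,-18.247) [heading=0, draw]
  -- iteration 4/4 --
  LT 180: heading 0 -> 180
  RT 135: heading 180 -> 45
  FD 14.5: (47.259,-18.247) -> (57.512,-7.994) [heading=45, draw]
]
PD: pen down
RT 135: heading 45 -> 270
LT 135: heading 270 -> 45
FD 11.9: (57.512,-7.994) -> (65.926,0.42) [heading=45, draw]
RT 90: heading 45 -> 315
Final: pos=(65.926,0.42), heading=315, 8 segment(s) drawn

Segment endpoints: x in {9, 14.303, 20.031, 22.506, 32.759, 47.259, 57.512, 65.926}, y in {-18.247, -7.994, -7, -1.697, 0.42, 4.031, 6.506}
xmin=9, ymin=-18.247, xmax=65.926, ymax=6.506

Answer: 9 -18.247 65.926 6.506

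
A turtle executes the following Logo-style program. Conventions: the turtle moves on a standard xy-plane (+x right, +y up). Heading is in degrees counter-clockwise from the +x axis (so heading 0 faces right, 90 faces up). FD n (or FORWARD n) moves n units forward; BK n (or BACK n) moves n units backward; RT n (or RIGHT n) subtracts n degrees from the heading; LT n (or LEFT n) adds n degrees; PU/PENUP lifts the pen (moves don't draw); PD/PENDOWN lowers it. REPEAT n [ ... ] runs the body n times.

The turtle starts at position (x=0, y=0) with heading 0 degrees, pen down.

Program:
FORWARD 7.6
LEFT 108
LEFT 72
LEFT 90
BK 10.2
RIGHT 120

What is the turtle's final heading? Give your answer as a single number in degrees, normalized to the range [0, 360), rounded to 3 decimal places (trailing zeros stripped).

Answer: 150

Derivation:
Executing turtle program step by step:
Start: pos=(0,0), heading=0, pen down
FD 7.6: (0,0) -> (7.6,0) [heading=0, draw]
LT 108: heading 0 -> 108
LT 72: heading 108 -> 180
LT 90: heading 180 -> 270
BK 10.2: (7.6,0) -> (7.6,10.2) [heading=270, draw]
RT 120: heading 270 -> 150
Final: pos=(7.6,10.2), heading=150, 2 segment(s) drawn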